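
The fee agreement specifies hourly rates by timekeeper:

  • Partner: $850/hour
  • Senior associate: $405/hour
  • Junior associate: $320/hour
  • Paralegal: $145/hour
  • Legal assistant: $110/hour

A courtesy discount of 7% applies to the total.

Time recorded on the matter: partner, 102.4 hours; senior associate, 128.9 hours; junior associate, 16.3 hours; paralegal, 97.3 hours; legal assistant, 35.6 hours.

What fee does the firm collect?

$151,111.05

Partner: 102.4 × $850 = $87,040.00
Senior associate: 128.9 × $405 = $52,204.50
Junior associate: 16.3 × $320 = $5,216.00
Paralegal: 97.3 × $145 = $14,108.50
Legal assistant: 35.6 × $110 = $3,916.00
Subtotal: $162,485.00
Less 7% discount: −$11,373.95
Total: $162,485.00 − $11,373.95 = $151,111.05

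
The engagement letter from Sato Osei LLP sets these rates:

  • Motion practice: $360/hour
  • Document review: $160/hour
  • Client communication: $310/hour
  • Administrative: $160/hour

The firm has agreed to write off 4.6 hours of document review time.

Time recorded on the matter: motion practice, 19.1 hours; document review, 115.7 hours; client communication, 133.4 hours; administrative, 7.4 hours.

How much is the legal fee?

$67,190.00

Motion practice: 19.1 × $360 = $6,876.00
Document review: 115.7 × $160 = $18,512.00
Client communication: 133.4 × $310 = $41,354.00
Administrative: 7.4 × $160 = $1,184.00
Subtotal: $67,926.00
Write-off: 4.6 × $160 = $736.00
Total: $67,926.00 − $736.00 = $67,190.00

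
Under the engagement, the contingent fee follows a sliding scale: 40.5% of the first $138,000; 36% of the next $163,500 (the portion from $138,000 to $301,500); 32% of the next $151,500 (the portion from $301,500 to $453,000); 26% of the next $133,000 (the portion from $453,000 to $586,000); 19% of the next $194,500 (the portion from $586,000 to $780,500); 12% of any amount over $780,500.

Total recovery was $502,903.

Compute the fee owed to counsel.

First $138,000 at 40.5% = $55,890.00
Next $163,500 at 36% = $58,860.00
Next $151,500 at 32% = $48,480.00
Remaining $49,903 at 26% = $12,974.78
Fee: $55,890.00 + $58,860.00 + $48,480.00 + $12,974.78 = $176,204.78

$176,204.78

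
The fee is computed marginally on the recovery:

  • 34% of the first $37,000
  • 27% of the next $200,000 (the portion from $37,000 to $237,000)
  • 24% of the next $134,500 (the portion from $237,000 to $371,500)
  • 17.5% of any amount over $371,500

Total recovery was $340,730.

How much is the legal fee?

$91,475.20

First $37,000 at 34% = $12,580.00
Next $200,000 at 27% = $54,000.00
Remaining $103,730 at 24% = $24,895.20
Fee: $12,580.00 + $54,000.00 + $24,895.20 = $91,475.20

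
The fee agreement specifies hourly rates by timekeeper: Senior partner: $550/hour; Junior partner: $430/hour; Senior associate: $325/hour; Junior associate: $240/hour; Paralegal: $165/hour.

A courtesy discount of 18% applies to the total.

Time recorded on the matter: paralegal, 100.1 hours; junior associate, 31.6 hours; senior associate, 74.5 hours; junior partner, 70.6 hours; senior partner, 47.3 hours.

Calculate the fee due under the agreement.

Senior partner: 47.3 × $550 = $26,015.00
Junior partner: 70.6 × $430 = $30,358.00
Senior associate: 74.5 × $325 = $24,212.50
Junior associate: 31.6 × $240 = $7,584.00
Paralegal: 100.1 × $165 = $16,516.50
Subtotal: $104,686.00
Less 18% discount: −$18,843.48
Total: $104,686.00 − $18,843.48 = $85,842.52

$85,842.52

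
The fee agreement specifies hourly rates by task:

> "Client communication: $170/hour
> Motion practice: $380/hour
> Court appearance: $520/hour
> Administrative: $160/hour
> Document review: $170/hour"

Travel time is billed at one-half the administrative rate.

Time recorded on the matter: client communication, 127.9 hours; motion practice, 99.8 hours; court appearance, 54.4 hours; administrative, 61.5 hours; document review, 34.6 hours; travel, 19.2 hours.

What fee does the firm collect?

$105,213.00

Client communication: 127.9 × $170 = $21,743.00
Motion practice: 99.8 × $380 = $37,924.00
Court appearance: 54.4 × $520 = $28,288.00
Administrative: 61.5 × $160 = $9,840.00
Document review: 34.6 × $170 = $5,882.00
Subtotal: $21,743.00 + $37,924.00 + $28,288.00 + $9,840.00 + $5,882.00 = $103,677.00
Travel: 19.2 × ($160 ÷ 2) = 19.2 × $80.00 = $1,536.00
Total: $103,677.00 + $1,536.00 = $105,213.00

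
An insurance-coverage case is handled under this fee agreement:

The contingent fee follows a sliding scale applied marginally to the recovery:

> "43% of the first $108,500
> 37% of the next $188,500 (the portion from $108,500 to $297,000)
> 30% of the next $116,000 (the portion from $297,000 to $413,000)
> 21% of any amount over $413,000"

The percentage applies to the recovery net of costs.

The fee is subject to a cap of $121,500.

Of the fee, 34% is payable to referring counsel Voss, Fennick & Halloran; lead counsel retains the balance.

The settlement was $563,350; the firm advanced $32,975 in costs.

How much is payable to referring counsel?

$41,310.00

Fee base (net of costs): $563,350 − $32,975 = $530,375
First $108,500 at 43% = $46,655.00
Next $188,500 at 37% = $69,745.00
Next $116,000 at 30% = $34,800.00
Remaining $117,375 at 21% = $24,648.75
Fee: $46,655.00 + $69,745.00 + $34,800.00 + $24,648.75 = $175,848.75
$175,848.75 exceeds the $121,500 cap, so the fee is capped at $121,500.00.
Referral share: 34% of $121,500.00 = $41,310.00; lead counsel retains $121,500.00 − $41,310.00 = $80,190.00.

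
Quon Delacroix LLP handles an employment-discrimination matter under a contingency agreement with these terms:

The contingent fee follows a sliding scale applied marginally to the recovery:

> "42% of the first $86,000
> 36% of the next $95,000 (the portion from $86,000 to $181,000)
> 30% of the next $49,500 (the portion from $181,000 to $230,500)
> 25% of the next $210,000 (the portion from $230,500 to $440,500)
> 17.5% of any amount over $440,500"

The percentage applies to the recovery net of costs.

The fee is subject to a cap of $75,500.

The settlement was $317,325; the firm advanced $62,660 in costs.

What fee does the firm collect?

Fee base (net of costs): $317,325 − $62,660 = $254,665
First $86,000 at 42% = $36,120.00
Next $95,000 at 36% = $34,200.00
Next $49,500 at 30% = $14,850.00
Remaining $24,165 at 25% = $6,041.25
Fee: $36,120.00 + $34,200.00 + $14,850.00 + $6,041.25 = $91,211.25
$91,211.25 exceeds the $75,500 cap, so the fee is capped at $75,500.00.

$75,500.00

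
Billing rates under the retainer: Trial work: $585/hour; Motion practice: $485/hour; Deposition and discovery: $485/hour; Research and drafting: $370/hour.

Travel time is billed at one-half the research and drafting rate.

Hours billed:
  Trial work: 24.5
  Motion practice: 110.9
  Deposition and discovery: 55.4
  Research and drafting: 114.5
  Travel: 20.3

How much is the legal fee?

$141,108.50

Trial work: 24.5 × $585 = $14,332.50
Motion practice: 110.9 × $485 = $53,786.50
Deposition and discovery: 55.4 × $485 = $26,869.00
Research and drafting: 114.5 × $370 = $42,365.00
Subtotal: $14,332.50 + $53,786.50 + $26,869.00 + $42,365.00 = $137,353.00
Travel: 20.3 × ($370 ÷ 2) = 20.3 × $185.00 = $3,755.50
Total: $137,353.00 + $3,755.50 = $141,108.50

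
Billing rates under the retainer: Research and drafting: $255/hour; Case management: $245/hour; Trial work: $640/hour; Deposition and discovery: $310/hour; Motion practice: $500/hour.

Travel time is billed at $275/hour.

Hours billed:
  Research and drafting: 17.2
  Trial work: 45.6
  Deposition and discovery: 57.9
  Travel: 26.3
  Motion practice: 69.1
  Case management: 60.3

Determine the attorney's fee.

$108,075.00

Research and drafting: 17.2 × $255 = $4,386.00
Case management: 60.3 × $245 = $14,773.50
Trial work: 45.6 × $640 = $29,184.00
Deposition and discovery: 57.9 × $310 = $17,949.00
Motion practice: 69.1 × $500 = $34,550.00
Subtotal: $4,386.00 + $14,773.50 + $29,184.00 + $17,949.00 + $34,550.00 = $100,842.50
Travel: 26.3 × $275 = $7,232.50
Total: $100,842.50 + $7,232.50 = $108,075.00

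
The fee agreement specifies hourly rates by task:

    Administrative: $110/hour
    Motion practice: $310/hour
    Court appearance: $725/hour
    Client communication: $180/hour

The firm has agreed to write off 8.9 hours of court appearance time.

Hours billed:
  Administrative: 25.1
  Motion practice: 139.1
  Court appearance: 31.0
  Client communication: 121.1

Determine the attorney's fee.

$83,702.50

Administrative: 25.1 × $110 = $2,761.00
Motion practice: 139.1 × $310 = $43,121.00
Court appearance: 31.0 × $725 = $22,475.00
Client communication: 121.1 × $180 = $21,798.00
Subtotal: $90,155.00
Write-off: 8.9 × $725 = $6,452.50
Total: $90,155.00 − $6,452.50 = $83,702.50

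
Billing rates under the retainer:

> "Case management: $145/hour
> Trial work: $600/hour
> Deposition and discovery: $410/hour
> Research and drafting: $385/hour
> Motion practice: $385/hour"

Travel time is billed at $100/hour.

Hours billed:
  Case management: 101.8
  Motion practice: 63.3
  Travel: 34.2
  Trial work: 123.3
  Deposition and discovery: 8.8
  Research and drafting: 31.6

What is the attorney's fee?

$132,305.50

Case management: 101.8 × $145 = $14,761.00
Trial work: 123.3 × $600 = $73,980.00
Deposition and discovery: 8.8 × $410 = $3,608.00
Research and drafting: 31.6 × $385 = $12,166.00
Motion practice: 63.3 × $385 = $24,370.50
Subtotal: $14,761.00 + $73,980.00 + $3,608.00 + $12,166.00 + $24,370.50 = $128,885.50
Travel: 34.2 × $100 = $3,420.00
Total: $128,885.50 + $3,420.00 = $132,305.50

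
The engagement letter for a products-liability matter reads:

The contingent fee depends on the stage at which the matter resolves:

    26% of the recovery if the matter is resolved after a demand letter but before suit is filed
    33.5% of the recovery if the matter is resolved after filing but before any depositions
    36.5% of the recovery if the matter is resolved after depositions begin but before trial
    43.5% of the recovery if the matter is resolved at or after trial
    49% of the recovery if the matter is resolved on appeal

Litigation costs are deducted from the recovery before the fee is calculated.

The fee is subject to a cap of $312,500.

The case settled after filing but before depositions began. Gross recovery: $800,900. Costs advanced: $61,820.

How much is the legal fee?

Fee base (net of costs): $800,900 − $61,820 = $739,080
The matter settled after filing but before depositions began, so the 33.5% rate applies.
$739,080 × 33.5% = $247,591.80
$247,591.80 is under the $312,500 cap.

$247,591.80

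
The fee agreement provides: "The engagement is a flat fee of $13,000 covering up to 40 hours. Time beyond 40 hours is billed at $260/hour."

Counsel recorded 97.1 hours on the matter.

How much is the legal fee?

$27,846.00

Flat fee: $13,000.00
Excess hours: 97.1 − 40 = 57.1
Overrun: 57.1 × $260 = $14,846.00
Total: $13,000.00 + $14,846.00 = $27,846.00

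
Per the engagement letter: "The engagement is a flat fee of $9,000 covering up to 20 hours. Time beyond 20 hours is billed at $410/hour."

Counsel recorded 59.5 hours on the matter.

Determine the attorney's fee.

Flat fee: $9,000.00
Excess hours: 59.5 − 20 = 39.5
Overrun: 39.5 × $410 = $16,195.00
Total: $9,000.00 + $16,195.00 = $25,195.00

$25,195.00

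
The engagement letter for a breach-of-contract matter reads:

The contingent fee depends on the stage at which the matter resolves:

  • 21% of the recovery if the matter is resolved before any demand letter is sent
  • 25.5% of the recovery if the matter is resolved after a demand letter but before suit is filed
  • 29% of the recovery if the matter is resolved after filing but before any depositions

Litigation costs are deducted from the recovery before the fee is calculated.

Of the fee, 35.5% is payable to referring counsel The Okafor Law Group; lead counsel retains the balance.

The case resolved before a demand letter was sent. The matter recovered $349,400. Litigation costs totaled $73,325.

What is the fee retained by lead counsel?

$37,394.36

Fee base (net of costs): $349,400 − $73,325 = $276,075
The matter resolved before a demand letter was sent, so the 21% rate applies.
$276,075 × 21% = $57,975.75
Referral share: 35.5% of $57,975.75 = $20,581.39; lead counsel retains $57,975.75 − $20,581.39 = $37,394.36.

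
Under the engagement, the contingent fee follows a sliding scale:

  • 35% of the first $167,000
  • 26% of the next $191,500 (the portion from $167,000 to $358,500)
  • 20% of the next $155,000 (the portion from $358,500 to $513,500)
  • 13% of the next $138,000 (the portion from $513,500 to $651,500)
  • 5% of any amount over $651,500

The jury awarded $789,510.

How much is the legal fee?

$164,080.50

First $167,000 at 35% = $58,450.00
Next $191,500 at 26% = $49,790.00
Next $155,000 at 20% = $31,000.00
Next $138,000 at 13% = $17,940.00
Remaining $138,010 at 5% = $6,900.50
Fee: $58,450.00 + $49,790.00 + $31,000.00 + $17,940.00 + $6,900.50 = $164,080.50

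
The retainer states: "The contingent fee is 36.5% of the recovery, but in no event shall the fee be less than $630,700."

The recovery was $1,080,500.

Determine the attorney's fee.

36.5% of $1,080,500 = $394,382.50
That is below the $630,700 minimum, so the minimum applies.

$630,700.00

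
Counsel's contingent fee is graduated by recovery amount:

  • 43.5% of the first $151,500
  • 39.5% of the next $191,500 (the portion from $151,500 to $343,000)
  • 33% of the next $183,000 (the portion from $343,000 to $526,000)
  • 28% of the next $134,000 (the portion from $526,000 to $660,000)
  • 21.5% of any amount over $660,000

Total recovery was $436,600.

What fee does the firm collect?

First $151,500 at 43.5% = $65,902.50
Next $191,500 at 39.5% = $75,642.50
Remaining $93,600 at 33% = $30,888.00
Fee: $65,902.50 + $75,642.50 + $30,888.00 = $172,433.00

$172,433.00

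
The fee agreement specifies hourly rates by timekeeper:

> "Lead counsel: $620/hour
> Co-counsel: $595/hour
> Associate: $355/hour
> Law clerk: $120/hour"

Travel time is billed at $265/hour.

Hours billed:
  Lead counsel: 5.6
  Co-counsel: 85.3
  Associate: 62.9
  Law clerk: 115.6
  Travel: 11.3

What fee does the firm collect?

Lead counsel: 5.6 × $620 = $3,472.00
Co-counsel: 85.3 × $595 = $50,753.50
Associate: 62.9 × $355 = $22,329.50
Law clerk: 115.6 × $120 = $13,872.00
Subtotal: $3,472.00 + $50,753.50 + $22,329.50 + $13,872.00 = $90,427.00
Travel: 11.3 × $265 = $2,994.50
Total: $90,427.00 + $2,994.50 = $93,421.50

$93,421.50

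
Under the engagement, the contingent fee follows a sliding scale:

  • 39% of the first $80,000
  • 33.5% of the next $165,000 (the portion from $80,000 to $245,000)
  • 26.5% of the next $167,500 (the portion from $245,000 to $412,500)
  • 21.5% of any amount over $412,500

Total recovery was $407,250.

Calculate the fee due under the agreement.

First $80,000 at 39% = $31,200.00
Next $165,000 at 33.5% = $55,275.00
Remaining $162,250 at 26.5% = $42,996.25
Fee: $31,200.00 + $55,275.00 + $42,996.25 = $129,471.25

$129,471.25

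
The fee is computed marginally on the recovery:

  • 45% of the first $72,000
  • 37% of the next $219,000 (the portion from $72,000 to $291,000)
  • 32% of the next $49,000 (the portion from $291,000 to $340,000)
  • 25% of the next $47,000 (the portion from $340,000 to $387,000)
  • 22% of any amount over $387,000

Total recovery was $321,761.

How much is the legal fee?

$123,273.52

First $72,000 at 45% = $32,400.00
Next $219,000 at 37% = $81,030.00
Remaining $30,761 at 32% = $9,843.52
Fee: $32,400.00 + $81,030.00 + $9,843.52 = $123,273.52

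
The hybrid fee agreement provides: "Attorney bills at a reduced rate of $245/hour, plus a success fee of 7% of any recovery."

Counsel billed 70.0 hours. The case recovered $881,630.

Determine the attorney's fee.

$78,864.10

Hourly: 70.0 × $245 = $17,150.00
Success fee: 7% of $881,630 = $61,714.10
Total: $17,150.00 + $61,714.10 = $78,864.10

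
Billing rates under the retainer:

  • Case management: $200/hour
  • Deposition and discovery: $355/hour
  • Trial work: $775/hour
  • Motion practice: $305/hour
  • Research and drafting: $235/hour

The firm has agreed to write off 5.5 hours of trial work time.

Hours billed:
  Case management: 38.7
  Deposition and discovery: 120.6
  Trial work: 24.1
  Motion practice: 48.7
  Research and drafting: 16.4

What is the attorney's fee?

$83,675.50

Case management: 38.7 × $200 = $7,740.00
Deposition and discovery: 120.6 × $355 = $42,813.00
Trial work: 24.1 × $775 = $18,677.50
Motion practice: 48.7 × $305 = $14,853.50
Research and drafting: 16.4 × $235 = $3,854.00
Subtotal: $87,938.00
Write-off: 5.5 × $775 = $4,262.50
Total: $87,938.00 − $4,262.50 = $83,675.50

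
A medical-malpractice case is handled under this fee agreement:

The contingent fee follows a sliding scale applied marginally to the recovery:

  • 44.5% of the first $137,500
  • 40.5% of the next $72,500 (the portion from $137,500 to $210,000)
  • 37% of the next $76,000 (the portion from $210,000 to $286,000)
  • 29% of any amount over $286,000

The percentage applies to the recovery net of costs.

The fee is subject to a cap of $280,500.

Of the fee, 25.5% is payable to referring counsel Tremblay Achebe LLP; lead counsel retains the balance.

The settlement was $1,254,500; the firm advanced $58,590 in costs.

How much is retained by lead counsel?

Fee base (net of costs): $1,254,500 − $58,590 = $1,195,910
First $137,500 at 44.5% = $61,187.50
Next $72,500 at 40.5% = $29,362.50
Next $76,000 at 37% = $28,120.00
Remaining $909,910 at 29% = $263,873.90
Fee: $61,187.50 + $29,362.50 + $28,120.00 + $263,873.90 = $382,543.90
$382,543.90 exceeds the $280,500 cap, so the fee is capped at $280,500.00.
Referral share: 25.5% of $280,500.00 = $71,527.50; lead counsel retains $280,500.00 − $71,527.50 = $208,972.50.

$208,972.50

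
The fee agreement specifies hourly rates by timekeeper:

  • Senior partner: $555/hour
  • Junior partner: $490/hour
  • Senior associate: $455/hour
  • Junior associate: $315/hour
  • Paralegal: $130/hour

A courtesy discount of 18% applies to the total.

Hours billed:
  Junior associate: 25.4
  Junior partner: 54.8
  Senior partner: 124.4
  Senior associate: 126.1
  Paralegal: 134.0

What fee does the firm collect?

Senior partner: 124.4 × $555 = $69,042.00
Junior partner: 54.8 × $490 = $26,852.00
Senior associate: 126.1 × $455 = $57,375.50
Junior associate: 25.4 × $315 = $8,001.00
Paralegal: 134.0 × $130 = $17,420.00
Subtotal: $178,690.50
Less 18% discount: −$32,164.29
Total: $178,690.50 − $32,164.29 = $146,526.21

$146,526.21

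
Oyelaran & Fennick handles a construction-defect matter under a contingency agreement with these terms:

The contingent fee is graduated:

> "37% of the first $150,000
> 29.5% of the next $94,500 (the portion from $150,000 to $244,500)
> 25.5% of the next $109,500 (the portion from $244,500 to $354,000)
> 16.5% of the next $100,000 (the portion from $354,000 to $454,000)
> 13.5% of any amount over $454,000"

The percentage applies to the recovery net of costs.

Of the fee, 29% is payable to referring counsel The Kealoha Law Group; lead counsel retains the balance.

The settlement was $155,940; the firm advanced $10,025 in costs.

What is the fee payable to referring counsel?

Fee base (net of costs): $155,940 − $10,025 = $145,915
First $145,915 at 37% = $53,988.55
Referral share: 29% of $53,988.55 = $15,656.68; lead counsel retains $53,988.55 − $15,656.68 = $38,331.87.

$15,656.68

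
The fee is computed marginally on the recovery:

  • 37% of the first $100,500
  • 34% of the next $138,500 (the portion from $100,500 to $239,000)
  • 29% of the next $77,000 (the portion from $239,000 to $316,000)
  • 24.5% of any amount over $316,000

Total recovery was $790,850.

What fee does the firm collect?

First $100,500 at 37% = $37,185.00
Next $138,500 at 34% = $47,090.00
Next $77,000 at 29% = $22,330.00
Remaining $474,850 at 24.5% = $116,338.25
Fee: $37,185.00 + $47,090.00 + $22,330.00 + $116,338.25 = $222,943.25

$222,943.25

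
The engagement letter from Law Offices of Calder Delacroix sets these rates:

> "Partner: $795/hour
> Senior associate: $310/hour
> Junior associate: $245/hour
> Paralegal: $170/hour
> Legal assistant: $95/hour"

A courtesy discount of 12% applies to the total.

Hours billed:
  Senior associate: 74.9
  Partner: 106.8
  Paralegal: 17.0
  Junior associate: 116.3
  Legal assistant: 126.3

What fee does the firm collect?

$133,326.16

Partner: 106.8 × $795 = $84,906.00
Senior associate: 74.9 × $310 = $23,219.00
Junior associate: 116.3 × $245 = $28,493.50
Paralegal: 17.0 × $170 = $2,890.00
Legal assistant: 126.3 × $95 = $11,998.50
Subtotal: $151,507.00
Less 12% discount: −$18,180.84
Total: $151,507.00 − $18,180.84 = $133,326.16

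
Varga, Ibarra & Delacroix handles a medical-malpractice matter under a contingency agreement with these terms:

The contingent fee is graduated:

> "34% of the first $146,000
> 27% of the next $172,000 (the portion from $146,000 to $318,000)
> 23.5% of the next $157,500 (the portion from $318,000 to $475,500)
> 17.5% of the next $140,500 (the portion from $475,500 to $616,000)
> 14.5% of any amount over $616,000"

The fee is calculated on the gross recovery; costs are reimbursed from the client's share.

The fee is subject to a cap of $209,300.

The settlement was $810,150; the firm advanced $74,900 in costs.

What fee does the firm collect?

$185,831.75

Fee base is the gross recovery, $810,150; costs are reimbursed separately.
First $146,000 at 34% = $49,640.00
Next $172,000 at 27% = $46,440.00
Next $157,500 at 23.5% = $37,012.50
Next $140,500 at 17.5% = $24,587.50
Remaining $194,150 at 14.5% = $28,151.75
Fee: $49,640.00 + $46,440.00 + $37,012.50 + $24,587.50 + $28,151.75 = $185,831.75
$185,831.75 is under the $209,300 cap.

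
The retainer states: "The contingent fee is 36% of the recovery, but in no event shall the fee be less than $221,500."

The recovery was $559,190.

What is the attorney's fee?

36% of $559,190 = $201,308.40
That is below the $221,500 minimum, so the minimum applies.

$221,500.00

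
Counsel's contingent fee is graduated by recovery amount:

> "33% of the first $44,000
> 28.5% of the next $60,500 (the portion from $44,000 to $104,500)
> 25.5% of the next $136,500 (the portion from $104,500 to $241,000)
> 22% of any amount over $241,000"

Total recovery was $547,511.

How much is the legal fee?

$134,002.42

First $44,000 at 33% = $14,520.00
Next $60,500 at 28.5% = $17,242.50
Next $136,500 at 25.5% = $34,807.50
Remaining $306,511 at 22% = $67,432.42
Fee: $14,520.00 + $17,242.50 + $34,807.50 + $67,432.42 = $134,002.42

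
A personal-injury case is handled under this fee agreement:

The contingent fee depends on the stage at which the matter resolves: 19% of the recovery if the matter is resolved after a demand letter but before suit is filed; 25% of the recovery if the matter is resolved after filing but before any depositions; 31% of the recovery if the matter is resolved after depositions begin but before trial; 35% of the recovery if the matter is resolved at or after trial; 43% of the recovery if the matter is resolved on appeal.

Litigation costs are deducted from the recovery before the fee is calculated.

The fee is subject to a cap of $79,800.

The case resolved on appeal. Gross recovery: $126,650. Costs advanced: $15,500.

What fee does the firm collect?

Fee base (net of costs): $126,650 − $15,500 = $111,150
The matter resolved on appeal, so the 43% rate applies.
$111,150 × 43% = $47,794.50
$47,794.50 is under the $79,800 cap.

$47,794.50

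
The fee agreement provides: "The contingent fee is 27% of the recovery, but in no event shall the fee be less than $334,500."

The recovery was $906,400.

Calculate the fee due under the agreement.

27% of $906,400 = $244,728.00
That is below the $334,500 minimum, so the minimum applies.

$334,500.00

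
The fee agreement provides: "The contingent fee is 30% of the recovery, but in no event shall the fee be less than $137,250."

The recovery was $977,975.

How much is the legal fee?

30% of $977,975 = $293,392.50
That exceeds the $137,250 minimum.

$293,392.50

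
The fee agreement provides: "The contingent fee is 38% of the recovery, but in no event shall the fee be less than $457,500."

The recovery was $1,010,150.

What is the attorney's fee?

$457,500.00

38% of $1,010,150 = $383,857.00
That is below the $457,500 minimum, so the minimum applies.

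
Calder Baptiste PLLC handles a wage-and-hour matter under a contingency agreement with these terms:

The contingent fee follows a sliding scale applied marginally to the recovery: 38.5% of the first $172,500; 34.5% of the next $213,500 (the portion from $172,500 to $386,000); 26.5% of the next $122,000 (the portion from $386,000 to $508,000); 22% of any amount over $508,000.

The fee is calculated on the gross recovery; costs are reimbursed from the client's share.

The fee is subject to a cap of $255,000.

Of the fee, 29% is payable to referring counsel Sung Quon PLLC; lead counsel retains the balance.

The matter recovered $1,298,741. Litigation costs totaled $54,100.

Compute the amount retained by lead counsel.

Fee base is the gross recovery, $1,298,741; costs are reimbursed separately.
First $172,500 at 38.5% = $66,412.50
Next $213,500 at 34.5% = $73,657.50
Next $122,000 at 26.5% = $32,330.00
Remaining $790,741 at 22% = $173,963.02
Fee: $66,412.50 + $73,657.50 + $32,330.00 + $173,963.02 = $346,363.02
$346,363.02 exceeds the $255,000 cap, so the fee is capped at $255,000.00.
Referral share: 29% of $255,000.00 = $73,950.00; lead counsel retains $255,000.00 − $73,950.00 = $181,050.00.

$181,050.00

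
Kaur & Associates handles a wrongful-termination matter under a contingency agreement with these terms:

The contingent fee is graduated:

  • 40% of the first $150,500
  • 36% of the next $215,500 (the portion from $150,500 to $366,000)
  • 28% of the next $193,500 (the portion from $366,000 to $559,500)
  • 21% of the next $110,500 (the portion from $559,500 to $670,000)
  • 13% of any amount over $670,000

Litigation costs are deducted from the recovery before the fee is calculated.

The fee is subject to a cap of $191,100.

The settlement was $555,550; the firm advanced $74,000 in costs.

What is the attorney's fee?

$170,134.00

Fee base (net of costs): $555,550 − $74,000 = $481,550
First $150,500 at 40% = $60,200.00
Next $215,500 at 36% = $77,580.00
Remaining $115,550 at 28% = $32,354.00
Fee: $60,200.00 + $77,580.00 + $32,354.00 = $170,134.00
$170,134.00 is under the $191,100 cap.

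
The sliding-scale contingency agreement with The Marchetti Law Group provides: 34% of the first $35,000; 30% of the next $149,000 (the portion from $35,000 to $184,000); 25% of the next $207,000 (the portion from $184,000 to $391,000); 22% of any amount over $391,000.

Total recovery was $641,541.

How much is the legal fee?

First $35,000 at 34% = $11,900.00
Next $149,000 at 30% = $44,700.00
Next $207,000 at 25% = $51,750.00
Remaining $250,541 at 22% = $55,119.02
Fee: $11,900.00 + $44,700.00 + $51,750.00 + $55,119.02 = $163,469.02

$163,469.02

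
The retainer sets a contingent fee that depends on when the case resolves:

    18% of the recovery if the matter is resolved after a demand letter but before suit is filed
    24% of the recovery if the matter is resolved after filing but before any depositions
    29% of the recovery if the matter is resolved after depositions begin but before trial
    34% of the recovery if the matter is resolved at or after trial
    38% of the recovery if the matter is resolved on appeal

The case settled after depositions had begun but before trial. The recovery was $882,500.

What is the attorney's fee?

$255,925.00

The matter settled after depositions had begun but before trial, so the 29% rate applies.
$882,500 × 29% = $255,925.00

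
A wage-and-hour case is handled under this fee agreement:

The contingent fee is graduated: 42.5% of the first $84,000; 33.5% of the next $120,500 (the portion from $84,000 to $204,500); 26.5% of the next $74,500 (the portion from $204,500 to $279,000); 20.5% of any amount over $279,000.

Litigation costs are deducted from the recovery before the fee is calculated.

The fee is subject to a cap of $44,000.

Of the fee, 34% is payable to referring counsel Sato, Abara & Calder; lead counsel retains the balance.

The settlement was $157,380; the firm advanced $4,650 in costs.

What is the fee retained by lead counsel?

$29,040.00

Fee base (net of costs): $157,380 − $4,650 = $152,730
First $84,000 at 42.5% = $35,700.00
Remaining $68,730 at 33.5% = $23,024.55
Fee: $35,700.00 + $23,024.55 = $58,724.55
$58,724.55 exceeds the $44,000 cap, so the fee is capped at $44,000.00.
Referral share: 34% of $44,000.00 = $14,960.00; lead counsel retains $44,000.00 − $14,960.00 = $29,040.00.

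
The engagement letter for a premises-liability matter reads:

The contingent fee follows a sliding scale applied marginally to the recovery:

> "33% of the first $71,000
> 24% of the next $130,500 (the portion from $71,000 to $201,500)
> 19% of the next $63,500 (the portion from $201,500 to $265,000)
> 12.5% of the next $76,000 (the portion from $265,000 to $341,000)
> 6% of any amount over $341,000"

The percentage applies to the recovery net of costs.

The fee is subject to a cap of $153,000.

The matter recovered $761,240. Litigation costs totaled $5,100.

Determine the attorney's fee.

Fee base (net of costs): $761,240 − $5,100 = $756,140
First $71,000 at 33% = $23,430.00
Next $130,500 at 24% = $31,320.00
Next $63,500 at 19% = $12,065.00
Next $76,000 at 12.5% = $9,500.00
Remaining $415,140 at 6% = $24,908.40
Fee: $23,430.00 + $31,320.00 + $12,065.00 + $9,500.00 + $24,908.40 = $101,223.40
$101,223.40 is under the $153,000 cap.

$101,223.40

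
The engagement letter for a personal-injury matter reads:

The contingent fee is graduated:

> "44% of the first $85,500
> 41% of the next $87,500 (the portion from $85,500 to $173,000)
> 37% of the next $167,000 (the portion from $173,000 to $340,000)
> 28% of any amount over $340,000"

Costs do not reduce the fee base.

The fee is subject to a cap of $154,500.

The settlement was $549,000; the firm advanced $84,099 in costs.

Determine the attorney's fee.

Fee base is the gross recovery, $549,000; costs are reimbursed separately.
First $85,500 at 44% = $37,620.00
Next $87,500 at 41% = $35,875.00
Next $167,000 at 37% = $61,790.00
Remaining $209,000 at 28% = $58,520.00
Fee: $37,620.00 + $35,875.00 + $61,790.00 + $58,520.00 = $193,805.00
$193,805.00 exceeds the $154,500 cap, so the fee is capped at $154,500.00.

$154,500.00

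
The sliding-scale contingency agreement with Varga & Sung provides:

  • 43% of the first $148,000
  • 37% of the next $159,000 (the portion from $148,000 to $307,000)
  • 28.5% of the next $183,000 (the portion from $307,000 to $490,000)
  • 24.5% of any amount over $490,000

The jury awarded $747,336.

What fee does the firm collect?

$237,672.32

First $148,000 at 43% = $63,640.00
Next $159,000 at 37% = $58,830.00
Next $183,000 at 28.5% = $52,155.00
Remaining $257,336 at 24.5% = $63,047.32
Fee: $63,640.00 + $58,830.00 + $52,155.00 + $63,047.32 = $237,672.32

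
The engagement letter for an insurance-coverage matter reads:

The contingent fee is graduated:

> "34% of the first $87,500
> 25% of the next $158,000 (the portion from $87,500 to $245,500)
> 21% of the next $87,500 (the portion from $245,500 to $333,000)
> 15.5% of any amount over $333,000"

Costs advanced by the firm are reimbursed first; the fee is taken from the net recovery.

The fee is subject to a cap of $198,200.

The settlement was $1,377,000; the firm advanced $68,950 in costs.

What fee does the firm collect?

Fee base (net of costs): $1,377,000 − $68,950 = $1,308,050
First $87,500 at 34% = $29,750.00
Next $158,000 at 25% = $39,500.00
Next $87,500 at 21% = $18,375.00
Remaining $975,050 at 15.5% = $151,132.75
Fee: $29,750.00 + $39,500.00 + $18,375.00 + $151,132.75 = $238,757.75
$238,757.75 exceeds the $198,200 cap, so the fee is capped at $198,200.00.

$198,200.00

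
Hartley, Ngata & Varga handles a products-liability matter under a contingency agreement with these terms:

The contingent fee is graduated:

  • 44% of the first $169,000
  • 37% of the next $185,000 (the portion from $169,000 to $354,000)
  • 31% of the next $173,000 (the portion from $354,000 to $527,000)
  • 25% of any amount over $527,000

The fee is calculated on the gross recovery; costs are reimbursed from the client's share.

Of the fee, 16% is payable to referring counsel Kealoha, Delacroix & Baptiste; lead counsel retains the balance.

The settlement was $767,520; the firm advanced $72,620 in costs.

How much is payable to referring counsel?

$41,051.20

Fee base is the gross recovery, $767,520; costs are reimbursed separately.
First $169,000 at 44% = $74,360.00
Next $185,000 at 37% = $68,450.00
Next $173,000 at 31% = $53,630.00
Remaining $240,520 at 25% = $60,130.00
Fee: $74,360.00 + $68,450.00 + $53,630.00 + $60,130.00 = $256,570.00
Referral share: 16% of $256,570.00 = $41,051.20; lead counsel retains $256,570.00 − $41,051.20 = $215,518.80.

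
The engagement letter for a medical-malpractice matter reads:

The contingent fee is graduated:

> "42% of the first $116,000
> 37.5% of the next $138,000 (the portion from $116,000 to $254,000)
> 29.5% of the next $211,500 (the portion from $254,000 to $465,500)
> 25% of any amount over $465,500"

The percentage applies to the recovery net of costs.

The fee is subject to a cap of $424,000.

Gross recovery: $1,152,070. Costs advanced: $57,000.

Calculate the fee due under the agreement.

Fee base (net of costs): $1,152,070 − $57,000 = $1,095,070
First $116,000 at 42% = $48,720.00
Next $138,000 at 37.5% = $51,750.00
Next $211,500 at 29.5% = $62,392.50
Remaining $629,570 at 25% = $157,392.50
Fee: $48,720.00 + $51,750.00 + $62,392.50 + $157,392.50 = $320,255.00
$320,255.00 is under the $424,000 cap.

$320,255.00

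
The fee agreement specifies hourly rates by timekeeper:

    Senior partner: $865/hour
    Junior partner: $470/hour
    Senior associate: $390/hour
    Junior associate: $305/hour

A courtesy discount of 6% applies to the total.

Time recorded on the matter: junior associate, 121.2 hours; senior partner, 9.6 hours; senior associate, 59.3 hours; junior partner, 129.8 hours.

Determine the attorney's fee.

$121,638.82

Senior partner: 9.6 × $865 = $8,304.00
Junior partner: 129.8 × $470 = $61,006.00
Senior associate: 59.3 × $390 = $23,127.00
Junior associate: 121.2 × $305 = $36,966.00
Subtotal: $129,403.00
Less 6% discount: −$7,764.18
Total: $129,403.00 − $7,764.18 = $121,638.82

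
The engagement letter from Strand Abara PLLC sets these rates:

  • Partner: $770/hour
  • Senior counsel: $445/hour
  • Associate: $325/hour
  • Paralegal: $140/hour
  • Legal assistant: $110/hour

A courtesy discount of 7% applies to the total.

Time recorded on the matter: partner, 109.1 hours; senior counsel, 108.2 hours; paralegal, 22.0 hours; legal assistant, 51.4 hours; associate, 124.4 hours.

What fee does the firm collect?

$168,627.60

Partner: 109.1 × $770 = $84,007.00
Senior counsel: 108.2 × $445 = $48,149.00
Associate: 124.4 × $325 = $40,430.00
Paralegal: 22.0 × $140 = $3,080.00
Legal assistant: 51.4 × $110 = $5,654.00
Subtotal: $181,320.00
Less 7% discount: −$12,692.40
Total: $181,320.00 − $12,692.40 = $168,627.60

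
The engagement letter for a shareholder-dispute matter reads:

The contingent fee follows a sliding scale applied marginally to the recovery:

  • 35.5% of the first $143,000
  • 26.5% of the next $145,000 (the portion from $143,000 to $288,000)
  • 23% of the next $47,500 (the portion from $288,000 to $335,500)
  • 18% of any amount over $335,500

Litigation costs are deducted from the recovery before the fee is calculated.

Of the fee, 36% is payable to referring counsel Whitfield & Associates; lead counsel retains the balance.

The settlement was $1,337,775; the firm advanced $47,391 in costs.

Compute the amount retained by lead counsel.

Fee base (net of costs): $1,337,775 − $47,391 = $1,290,384
First $143,000 at 35.5% = $50,765.00
Next $145,000 at 26.5% = $38,425.00
Next $47,500 at 23% = $10,925.00
Remaining $954,884 at 18% = $171,879.12
Fee: $50,765.00 + $38,425.00 + $10,925.00 + $171,879.12 = $271,994.12
Referral share: 36% of $271,994.12 = $97,917.88; lead counsel retains $271,994.12 − $97,917.88 = $174,076.24.

$174,076.24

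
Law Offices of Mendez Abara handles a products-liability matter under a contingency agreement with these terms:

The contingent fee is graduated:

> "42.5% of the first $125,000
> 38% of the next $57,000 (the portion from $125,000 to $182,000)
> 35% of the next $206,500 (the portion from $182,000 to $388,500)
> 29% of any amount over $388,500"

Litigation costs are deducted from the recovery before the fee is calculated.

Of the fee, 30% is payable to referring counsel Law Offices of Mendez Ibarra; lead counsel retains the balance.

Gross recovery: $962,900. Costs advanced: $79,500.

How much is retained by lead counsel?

$203,406.70

Fee base (net of costs): $962,900 − $79,500 = $883,400
First $125,000 at 42.5% = $53,125.00
Next $57,000 at 38% = $21,660.00
Next $206,500 at 35% = $72,275.00
Remaining $494,900 at 29% = $143,521.00
Fee: $53,125.00 + $21,660.00 + $72,275.00 + $143,521.00 = $290,581.00
Referral share: 30% of $290,581.00 = $87,174.30; lead counsel retains $290,581.00 − $87,174.30 = $203,406.70.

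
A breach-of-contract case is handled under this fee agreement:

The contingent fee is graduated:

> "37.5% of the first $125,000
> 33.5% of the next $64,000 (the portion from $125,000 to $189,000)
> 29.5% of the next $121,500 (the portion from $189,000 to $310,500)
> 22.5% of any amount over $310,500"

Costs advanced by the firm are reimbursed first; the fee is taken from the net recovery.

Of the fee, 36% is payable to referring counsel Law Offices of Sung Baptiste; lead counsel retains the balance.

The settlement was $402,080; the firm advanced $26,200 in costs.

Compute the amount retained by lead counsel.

$76,075.52

Fee base (net of costs): $402,080 − $26,200 = $375,880
First $125,000 at 37.5% = $46,875.00
Next $64,000 at 33.5% = $21,440.00
Next $121,500 at 29.5% = $35,842.50
Remaining $65,380 at 22.5% = $14,710.50
Fee: $46,875.00 + $21,440.00 + $35,842.50 + $14,710.50 = $118,868.00
Referral share: 36% of $118,868.00 = $42,792.48; lead counsel retains $118,868.00 − $42,792.48 = $76,075.52.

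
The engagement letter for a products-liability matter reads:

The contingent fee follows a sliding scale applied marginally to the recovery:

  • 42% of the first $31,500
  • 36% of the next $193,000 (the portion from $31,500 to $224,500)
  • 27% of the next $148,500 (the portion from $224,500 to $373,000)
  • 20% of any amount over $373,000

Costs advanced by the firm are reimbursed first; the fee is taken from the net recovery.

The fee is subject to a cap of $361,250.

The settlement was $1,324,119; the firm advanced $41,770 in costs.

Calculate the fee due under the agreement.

$304,674.80

Fee base (net of costs): $1,324,119 − $41,770 = $1,282,349
First $31,500 at 42% = $13,230.00
Next $193,000 at 36% = $69,480.00
Next $148,500 at 27% = $40,095.00
Remaining $909,349 at 20% = $181,869.80
Fee: $13,230.00 + $69,480.00 + $40,095.00 + $181,869.80 = $304,674.80
$304,674.80 is under the $361,250 cap.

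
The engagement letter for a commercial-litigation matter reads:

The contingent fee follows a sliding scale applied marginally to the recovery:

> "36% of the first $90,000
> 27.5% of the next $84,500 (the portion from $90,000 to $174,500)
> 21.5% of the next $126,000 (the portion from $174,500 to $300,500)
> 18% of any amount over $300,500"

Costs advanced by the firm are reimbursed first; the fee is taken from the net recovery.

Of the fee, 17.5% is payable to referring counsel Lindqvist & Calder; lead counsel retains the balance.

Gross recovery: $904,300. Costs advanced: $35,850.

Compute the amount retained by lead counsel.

Fee base (net of costs): $904,300 − $35,850 = $868,450
First $90,000 at 36% = $32,400.00
Next $84,500 at 27.5% = $23,237.50
Next $126,000 at 21.5% = $27,090.00
Remaining $567,950 at 18% = $102,231.00
Fee: $32,400.00 + $23,237.50 + $27,090.00 + $102,231.00 = $184,958.50
Referral share: 17.5% of $184,958.50 = $32,367.74; lead counsel retains $184,958.50 − $32,367.74 = $152,590.76.

$152,590.76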